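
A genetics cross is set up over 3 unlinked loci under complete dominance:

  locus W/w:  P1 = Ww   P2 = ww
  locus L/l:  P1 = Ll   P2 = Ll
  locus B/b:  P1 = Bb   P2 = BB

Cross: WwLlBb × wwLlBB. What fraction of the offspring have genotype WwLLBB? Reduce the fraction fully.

WwLlBb gametes: WLB×1, WLb×1, WlB×1, Wlb×1, wLB×1, wLb×1, wlB×1, wlb×1
wwLlBB gametes: wLB×4, wlB×4
WwLlBb×wwLlBB grid (8·8=64): WwLLBB=4 WwLLBb=4 WwLlBB=8 WwLlBb=8 WwllBB=4 WwllBb=4 wwLLBB=4 wwLLBb=4 wwLlBB=8 wwLlBb=8 wwllBB=4 wwllBb=4
WwLLBB hits 4/64; gcd=4; 4÷4/64÷4 = 1/16

P(WwLLBB) = 1/16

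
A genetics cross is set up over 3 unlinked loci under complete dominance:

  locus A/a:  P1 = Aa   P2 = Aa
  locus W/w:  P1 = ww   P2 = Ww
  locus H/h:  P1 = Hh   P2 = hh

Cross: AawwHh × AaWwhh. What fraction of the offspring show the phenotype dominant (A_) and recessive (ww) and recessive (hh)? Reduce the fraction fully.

AawwHh gametes: AwH×2, Awh×2, awH×2, awh×2
AaWwhh gametes: AWh×2, Awh×2, aWh×2, awh×2
AawwHh×AaWwhh grid (8·8=64): AAWwHh=4 AAWwhh=4 AAwwHh=4 AAwwhh=4 AaWwHh=8 AaWwhh=8 AawwHh=8 Aawwhh=8 aaWwHh=4 aaWwhh=4 aawwHh=4 aawwhh=4
A_ ww hh hits 12/64; gcd=4; 12÷4/64÷4 = 3/16

P(A_ ww hh) = 3/16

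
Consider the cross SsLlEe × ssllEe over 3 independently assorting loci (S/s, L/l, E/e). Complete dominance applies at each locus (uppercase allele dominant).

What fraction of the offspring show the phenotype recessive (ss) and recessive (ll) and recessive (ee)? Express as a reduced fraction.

P(ss ll ee) = 1/16

SsLlEe gametes: SLE×1, SLe×1, SlE×1, Sle×1, sLE×1, sLe×1, slE×1, sle×1
ssllEe gametes: slE×4, sle×4
SsLlEe×ssllEe grid (8·8=64): SsLlEE=4 SsLlEe=8 SsLlee=4 SsllEE=4 SsllEe=8 Ssllee=4 ssLlEE=4 ssLlEe=8 ssLlee=4 ssllEE=4 ssllEe=8 ssllee=4
ss ll ee hits 4/64; gcd=4; 4÷4/64÷4 = 1/16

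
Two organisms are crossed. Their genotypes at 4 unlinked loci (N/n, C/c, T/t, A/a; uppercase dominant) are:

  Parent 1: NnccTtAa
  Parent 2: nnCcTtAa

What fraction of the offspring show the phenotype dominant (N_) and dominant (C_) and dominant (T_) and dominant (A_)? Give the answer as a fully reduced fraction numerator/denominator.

P(N_ C_ T_ A_) = 9/64

NnccTtAa gametes: NcTA×2, NcTa×2, NctA×2, Ncta×2, ncTA×2, ncTa×2, nctA×2, ncta×2
nnCcTtAa gametes: nCTA×2, nCTa×2, nCtA×2, nCta×2, ncTA×2, ncTa×2, nctA×2, ncta×2
NnccTtAa×nnCcTtAa grid (16·16=256): NnCcTTAA=4 NnCcTTAa=8 NnCcTTaa=4 NnCcTtAA=8 NnCcTtAa=16 NnCcTtaa=8 NnCcttAA=4 NnCcttAa=8 NnCcttaa=4 NnccTTAA=4 NnccTTAa=8 NnccTTaa=4 NnccTtAA=8 NnccTtAa=16 NnccTtaa=8 NnccttAA=4 NnccttAa=8 Nnccttaa=4 nnCcTTAA=4 nnCcTTAa=8 nnCcTTaa=4 nnCcTtAA=8 nnCcTtAa=16 nnCcTtaa=8 nnCcttAA=4 nnCcttAa=8 nnCcttaa=4 nnccTTAA=4 nnccTTAa=8 nnccTTaa=4 nnccTtAA=8 nnccTtAa=16 nnccTtaa=8 nnccttAA=4 nnccttAa=8 nnccttaa=4
N_ C_ T_ A_ hits 36/256; gcd=4; 36÷4/256÷4 = 9/64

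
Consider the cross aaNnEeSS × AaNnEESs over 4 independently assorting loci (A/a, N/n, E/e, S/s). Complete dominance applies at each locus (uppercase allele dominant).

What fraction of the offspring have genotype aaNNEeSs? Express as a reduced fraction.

aaNnEeSS gametes: aNES×4, aNeS×4, anES×4, aneS×4
AaNnEESs gametes: ANES×2, ANEs×2, AnES×2, AnEs×2, aNES×2, aNEs×2, anES×2, anEs×2
aaNnEeSS×AaNnEESs grid (16·16=256): AaNNEESS=8 AaNNEESs=8 AaNNEeSS=8 AaNNEeSs=8 AaNnEESS=16 AaNnEESs=16 AaNnEeSS=16 AaNnEeSs=16 AannEESS=8 AannEESs=8 AannEeSS=8 AannEeSs=8 aaNNEESS=8 aaNNEESs=8 aaNNEeSS=8 aaNNEeSs=8 aaNnEESS=16 aaNnEESs=16 aaNnEeSS=16 aaNnEeSs=16 aannEESS=8 aannEESs=8 aannEeSS=8 aannEeSs=8
aaNNEeSs hits 8/256; gcd=8; 8÷8/256÷8 = 1/32

P(aaNNEeSs) = 1/32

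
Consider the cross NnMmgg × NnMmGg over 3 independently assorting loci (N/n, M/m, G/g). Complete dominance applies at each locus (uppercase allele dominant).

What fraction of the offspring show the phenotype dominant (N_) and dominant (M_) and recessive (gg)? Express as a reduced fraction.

P(N_ M_ gg) = 9/32

NnMmgg gametes: NMg×2, Nmg×2, nMg×2, nmg×2
NnMmGg gametes: NMG×1, NMg×1, NmG×1, Nmg×1, nMG×1, nMg×1, nmG×1, nmg×1
NnMmgg×NnMmGg grid (8·8=64): NNMMGg=2 NNMMgg=2 NNMmGg=4 NNMmgg=4 NNmmGg=2 NNmmgg=2 NnMMGg=4 NnMMgg=4 NnMmGg=8 NnMmgg=8 NnmmGg=4 Nnmmgg=4 nnMMGg=2 nnMMgg=2 nnMmGg=4 nnMmgg=4 nnmmGg=2 nnmmgg=2
N_ M_ gg hits 18/64; gcd=2; 18÷2/64÷2 = 9/32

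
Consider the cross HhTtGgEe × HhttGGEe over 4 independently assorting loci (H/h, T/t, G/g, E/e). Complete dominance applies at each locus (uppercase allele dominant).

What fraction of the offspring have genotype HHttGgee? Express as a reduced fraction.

HhTtGgEe gametes: HTGE×1, HTGe×1, HTgE×1, HTge×1, HtGE×1, HtGe×1, HtgE×1, Htge×1, hTGE×1, hTGe×1, hTgE×1, hTge×1, htGE×1, htGe×1, htgE×1, htge×1
HhttGGEe gametes: HtGE×4, HtGe×4, htGE×4, htGe×4
HhTtGgEe×HhttGGEe grid (16·16=256): HHTtGGEE=4 HHTtGGEe=8 HHTtGGee=4 HHTtGgEE=4 HHTtGgEe=8 HHTtGgee=4 HHttGGEE=4 HHttGGEe=8 HHttGGee=4 HHttGgEE=4 HHttGgEe=8 HHttGgee=4 HhTtGGEE=8 HhTtGGEe=16 HhTtGGee=8 HhTtGgEE=8 HhTtGgEe=16 HhTtGgee=8 HhttGGEE=8 HhttGGEe=16 HhttGGee=8 HhttGgEE=8 HhttGgEe=16 HhttGgee=8 hhTtGGEE=4 hhTtGGEe=8 hhTtGGee=4 hhTtGgEE=4 hhTtGgEe=8 hhTtGgee=4 hhttGGEE=4 hhttGGEe=8 hhttGGee=4 hhttGgEE=4 hhttGgEe=8 hhttGgee=4
HHttGgee hits 4/256; gcd=4; 4÷4/256÷4 = 1/64

P(HHttGgee) = 1/64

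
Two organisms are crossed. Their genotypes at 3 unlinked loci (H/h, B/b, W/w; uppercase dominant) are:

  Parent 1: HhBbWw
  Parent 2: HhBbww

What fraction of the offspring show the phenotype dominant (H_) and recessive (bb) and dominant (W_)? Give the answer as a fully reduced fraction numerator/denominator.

HhBbWw gametes: HBW×1, HBw×1, HbW×1, Hbw×1, hBW×1, hBw×1, hbW×1, hbw×1
HhBbww gametes: HBw×2, Hbw×2, hBw×2, hbw×2
HhBbWw×HhBbww grid (8·8=64): HHBBWw=2 HHBBww=2 HHBbWw=4 HHBbww=4 HHbbWw=2 HHbbww=2 HhBBWw=4 HhBBww=4 HhBbWw=8 HhBbww=8 HhbbWw=4 Hhbbww=4 hhBBWw=2 hhBBww=2 hhBbWw=4 hhBbww=4 hhbbWw=2 hhbbww=2
H_ bb W_ hits 6/64; gcd=2; 6÷2/64÷2 = 3/32

P(H_ bb W_) = 3/32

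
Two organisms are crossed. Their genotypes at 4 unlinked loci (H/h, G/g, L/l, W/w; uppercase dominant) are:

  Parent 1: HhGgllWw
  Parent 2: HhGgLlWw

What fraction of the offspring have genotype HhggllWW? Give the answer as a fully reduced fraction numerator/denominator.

P(HhggllWW) = 1/64

HhGgllWw gametes: HGlW×2, HGlw×2, HglW×2, Hglw×2, hGlW×2, hGlw×2, hglW×2, hglw×2
HhGgLlWw gametes: HGLW×1, HGLw×1, HGlW×1, HGlw×1, HgLW×1, HgLw×1, HglW×1, Hglw×1, hGLW×1, hGLw×1, hGlW×1, hGlw×1, hgLW×1, hgLw×1, hglW×1, hglw×1
HhGgllWw×HhGgLlWw grid (16·16=256): HHGGLlWW=2 HHGGLlWw=4 HHGGLlww=2 HHGGllWW=2 HHGGllWw=4 HHGGllww=2 HHGgLlWW=4 HHGgLlWw=8 HHGgLlww=4 HHGgllWW=4 HHGgllWw=8 HHGgllww=4 HHggLlWW=2 HHggLlWw=4 HHggLlww=2 HHggllWW=2 HHggllWw=4 HHggllww=2 HhGGLlWW=4 HhGGLlWw=8 HhGGLlww=4 HhGGllWW=4 HhGGllWw=8 HhGGllww=4 HhGgLlWW=8 HhGgLlWw=16 HhGgLlww=8 HhGgllWW=8 HhGgllWw=16 HhGgllww=8 HhggLlWW=4 HhggLlWw=8 HhggLlww=4 HhggllWW=4 HhggllWw=8 Hhggllww=4 hhGGLlWW=2 hhGGLlWw=4 hhGGLlww=2 hhGGllWW=2 hhGGllWw=4 hhGGllww=2 hhGgLlWW=4 hhGgLlWw=8 hhGgLlww=4 hhGgllWW=4 hhGgllWw=8 hhGgllww=4 hhggLlWW=2 hhggLlWw=4 hhggLlww=2 hhggllWW=2 hhggllWw=4 hhggllww=2
HhggllWW hits 4/256; gcd=4; 4÷4/256÷4 = 1/64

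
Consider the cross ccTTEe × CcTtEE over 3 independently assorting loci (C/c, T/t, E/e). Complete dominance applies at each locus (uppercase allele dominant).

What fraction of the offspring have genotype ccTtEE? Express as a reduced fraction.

P(ccTtEE) = 1/8

ccTTEe gametes: cTE×4, cTe×4
CcTtEE gametes: CTE×2, CtE×2, cTE×2, ctE×2
ccTTEe×CcTtEE grid (8·8=64): CcTTEE=8 CcTTEe=8 CcTtEE=8 CcTtEe=8 ccTTEE=8 ccTTEe=8 ccTtEE=8 ccTtEe=8
ccTtEE hits 8/64; gcd=8; 8÷8/64÷8 = 1/8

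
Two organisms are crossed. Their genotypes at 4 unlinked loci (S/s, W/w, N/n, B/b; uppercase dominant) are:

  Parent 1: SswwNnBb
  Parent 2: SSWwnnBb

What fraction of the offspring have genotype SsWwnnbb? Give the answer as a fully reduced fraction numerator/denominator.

P(SsWwnnbb) = 1/32

SswwNnBb gametes: SwNB×2, SwNb×2, SwnB×2, Swnb×2, swNB×2, swNb×2, swnB×2, swnb×2
SSWwnnBb gametes: SWnB×4, SWnb×4, SwnB×4, Swnb×4
SswwNnBb×SSWwnnBb grid (16·16=256): SSWwNnBB=8 SSWwNnBb=16 SSWwNnbb=8 SSWwnnBB=8 SSWwnnBb=16 SSWwnnbb=8 SSwwNnBB=8 SSwwNnBb=16 SSwwNnbb=8 SSwwnnBB=8 SSwwnnBb=16 SSwwnnbb=8 SsWwNnBB=8 SsWwNnBb=16 SsWwNnbb=8 SsWwnnBB=8 SsWwnnBb=16 SsWwnnbb=8 SswwNnBB=8 SswwNnBb=16 SswwNnbb=8 SswwnnBB=8 SswwnnBb=16 Sswwnnbb=8
SsWwnnbb hits 8/256; gcd=8; 8÷8/256÷8 = 1/32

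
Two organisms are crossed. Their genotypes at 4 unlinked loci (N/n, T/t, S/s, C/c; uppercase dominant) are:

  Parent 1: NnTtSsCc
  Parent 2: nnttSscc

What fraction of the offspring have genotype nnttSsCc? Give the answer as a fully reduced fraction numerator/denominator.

NnTtSsCc gametes: NTSC×1, NTSc×1, NTsC×1, NTsc×1, NtSC×1, NtSc×1, NtsC×1, Ntsc×1, nTSC×1, nTSc×1, nTsC×1, nTsc×1, ntSC×1, ntSc×1, ntsC×1, ntsc×1
nnttSscc gametes: ntSc×8, ntsc×8
NnTtSsCc×nnttSscc grid (16·16=256): NnTtSSCc=8 NnTtSScc=8 NnTtSsCc=16 NnTtSscc=16 NnTtssCc=8 NnTtsscc=8 NnttSSCc=8 NnttSScc=8 NnttSsCc=16 NnttSscc=16 NnttssCc=8 Nnttsscc=8 nnTtSSCc=8 nnTtSScc=8 nnTtSsCc=16 nnTtSscc=16 nnTtssCc=8 nnTtsscc=8 nnttSSCc=8 nnttSScc=8 nnttSsCc=16 nnttSscc=16 nnttssCc=8 nnttsscc=8
nnttSsCc hits 16/256; gcd=16; 16÷16/256÷16 = 1/16

P(nnttSsCc) = 1/16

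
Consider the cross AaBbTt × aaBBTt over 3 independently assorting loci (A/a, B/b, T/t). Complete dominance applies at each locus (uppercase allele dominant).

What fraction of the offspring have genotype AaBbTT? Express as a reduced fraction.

AaBbTt gametes: ABT×1, ABt×1, AbT×1, Abt×1, aBT×1, aBt×1, abT×1, abt×1
aaBBTt gametes: aBT×4, aBt×4
AaBbTt×aaBBTt grid (8·8=64): AaBBTT=4 AaBBTt=8 AaBBtt=4 AaBbTT=4 AaBbTt=8 AaBbtt=4 aaBBTT=4 aaBBTt=8 aaBBtt=4 aaBbTT=4 aaBbTt=8 aaBbtt=4
AaBbTT hits 4/64; gcd=4; 4÷4/64÷4 = 1/16

P(AaBbTT) = 1/16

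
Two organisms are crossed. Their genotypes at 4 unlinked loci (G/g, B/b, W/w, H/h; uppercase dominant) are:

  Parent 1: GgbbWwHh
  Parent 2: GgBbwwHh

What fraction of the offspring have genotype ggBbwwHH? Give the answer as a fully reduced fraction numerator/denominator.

GgbbWwHh gametes: GbWH×2, GbWh×2, GbwH×2, Gbwh×2, gbWH×2, gbWh×2, gbwH×2, gbwh×2
GgBbwwHh gametes: GBwH×2, GBwh×2, GbwH×2, Gbwh×2, gBwH×2, gBwh×2, gbwH×2, gbwh×2
GgbbWwHh×GgBbwwHh grid (16·16=256): GGBbWwHH=4 GGBbWwHh=8 GGBbWwhh=4 GGBbwwHH=4 GGBbwwHh=8 GGBbwwhh=4 GGbbWwHH=4 GGbbWwHh=8 GGbbWwhh=4 GGbbwwHH=4 GGbbwwHh=8 GGbbwwhh=4 GgBbWwHH=8 GgBbWwHh=16 GgBbWwhh=8 GgBbwwHH=8 GgBbwwHh=16 GgBbwwhh=8 GgbbWwHH=8 GgbbWwHh=16 GgbbWwhh=8 GgbbwwHH=8 GgbbwwHh=16 Ggbbwwhh=8 ggBbWwHH=4 ggBbWwHh=8 ggBbWwhh=4 ggBbwwHH=4 ggBbwwHh=8 ggBbwwhh=4 ggbbWwHH=4 ggbbWwHh=8 ggbbWwhh=4 ggbbwwHH=4 ggbbwwHh=8 ggbbwwhh=4
ggBbwwHH hits 4/256; gcd=4; 4÷4/256÷4 = 1/64

P(ggBbwwHH) = 1/64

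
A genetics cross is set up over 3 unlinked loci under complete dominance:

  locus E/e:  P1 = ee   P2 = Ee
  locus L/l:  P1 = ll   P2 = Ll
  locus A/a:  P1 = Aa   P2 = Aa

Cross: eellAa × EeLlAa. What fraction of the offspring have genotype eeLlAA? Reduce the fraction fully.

eellAa gametes: elA×4, ela×4
EeLlAa gametes: ELA×1, ELa×1, ElA×1, Ela×1, eLA×1, eLa×1, elA×1, ela×1
eellAa×EeLlAa grid (8·8=64): EeLlAA=4 EeLlAa=8 EeLlaa=4 EellAA=4 EellAa=8 Eellaa=4 eeLlAA=4 eeLlAa=8 eeLlaa=4 eellAA=4 eellAa=8 eellaa=4
eeLlAA hits 4/64; gcd=4; 4÷4/64÷4 = 1/16

P(eeLlAA) = 1/16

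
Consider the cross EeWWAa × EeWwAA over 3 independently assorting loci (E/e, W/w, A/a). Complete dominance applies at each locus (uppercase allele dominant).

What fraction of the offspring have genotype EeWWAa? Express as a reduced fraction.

EeWWAa gametes: EWA×2, EWa×2, eWA×2, eWa×2
EeWwAA gametes: EWA×2, EwA×2, eWA×2, ewA×2
EeWWAa×EeWwAA grid (8·8=64): EEWWAA=4 EEWWAa=4 EEWwAA=4 EEWwAa=4 EeWWAA=8 EeWWAa=8 EeWwAA=8 EeWwAa=8 eeWWAA=4 eeWWAa=4 eeWwAA=4 eeWwAa=4
EeWWAa hits 8/64; gcd=8; 8÷8/64÷8 = 1/8

P(EeWWAa) = 1/8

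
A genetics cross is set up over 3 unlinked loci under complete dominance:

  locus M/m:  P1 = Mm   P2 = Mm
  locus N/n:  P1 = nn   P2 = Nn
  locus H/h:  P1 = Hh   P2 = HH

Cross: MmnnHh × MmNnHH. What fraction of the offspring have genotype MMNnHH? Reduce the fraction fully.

P(MMNnHH) = 1/16

MmnnHh gametes: MnH×2, Mnh×2, mnH×2, mnh×2
MmNnHH gametes: MNH×2, MnH×2, mNH×2, mnH×2
MmnnHh×MmNnHH grid (8·8=64): MMNnHH=4 MMNnHh=4 MMnnHH=4 MMnnHh=4 MmNnHH=8 MmNnHh=8 MmnnHH=8 MmnnHh=8 mmNnHH=4 mmNnHh=4 mmnnHH=4 mmnnHh=4
MMNnHH hits 4/64; gcd=4; 4÷4/64÷4 = 1/16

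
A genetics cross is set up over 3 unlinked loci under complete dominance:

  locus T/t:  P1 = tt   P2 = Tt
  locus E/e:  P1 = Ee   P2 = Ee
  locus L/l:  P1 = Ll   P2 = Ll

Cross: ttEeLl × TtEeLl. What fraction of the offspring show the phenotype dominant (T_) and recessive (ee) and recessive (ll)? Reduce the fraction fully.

P(T_ ee ll) = 1/32

ttEeLl gametes: tEL×2, tEl×2, teL×2, tel×2
TtEeLl gametes: TEL×1, TEl×1, TeL×1, Tel×1, tEL×1, tEl×1, teL×1, tel×1
ttEeLl×TtEeLl grid (8·8=64): TtEELL=2 TtEELl=4 TtEEll=2 TtEeLL=4 TtEeLl=8 TtEell=4 TteeLL=2 TteeLl=4 Tteell=2 ttEELL=2 ttEELl=4 ttEEll=2 ttEeLL=4 ttEeLl=8 ttEell=4 tteeLL=2 tteeLl=4 tteell=2
T_ ee ll hits 2/64; gcd=2; 2÷2/64÷2 = 1/32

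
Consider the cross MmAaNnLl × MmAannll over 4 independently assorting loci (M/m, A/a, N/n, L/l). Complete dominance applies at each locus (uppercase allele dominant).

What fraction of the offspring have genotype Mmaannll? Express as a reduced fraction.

P(Mmaannll) = 1/32

MmAaNnLl gametes: MANL×1, MANl×1, MAnL×1, MAnl×1, MaNL×1, MaNl×1, ManL×1, Manl×1, mANL×1, mANl×1, mAnL×1, mAnl×1, maNL×1, maNl×1, manL×1, manl×1
MmAannll gametes: MAnl×4, Manl×4, mAnl×4, manl×4
MmAaNnLl×MmAannll grid (16·16=256): MMAANnLl=4 MMAANnll=4 MMAAnnLl=4 MMAAnnll=4 MMAaNnLl=8 MMAaNnll=8 MMAannLl=8 MMAannll=8 MMaaNnLl=4 MMaaNnll=4 MMaannLl=4 MMaannll=4 MmAANnLl=8 MmAANnll=8 MmAAnnLl=8 MmAAnnll=8 MmAaNnLl=16 MmAaNnll=16 MmAannLl=16 MmAannll=16 MmaaNnLl=8 MmaaNnll=8 MmaannLl=8 Mmaannll=8 mmAANnLl=4 mmAANnll=4 mmAAnnLl=4 mmAAnnll=4 mmAaNnLl=8 mmAaNnll=8 mmAannLl=8 mmAannll=8 mmaaNnLl=4 mmaaNnll=4 mmaannLl=4 mmaannll=4
Mmaannll hits 8/256; gcd=8; 8÷8/256÷8 = 1/32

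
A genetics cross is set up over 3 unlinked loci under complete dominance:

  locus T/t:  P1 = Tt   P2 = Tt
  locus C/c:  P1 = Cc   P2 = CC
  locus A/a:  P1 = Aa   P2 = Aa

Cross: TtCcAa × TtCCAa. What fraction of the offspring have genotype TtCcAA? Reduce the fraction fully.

TtCcAa gametes: TCA×1, TCa×1, TcA×1, Tca×1, tCA×1, tCa×1, tcA×1, tca×1
TtCCAa gametes: TCA×2, TCa×2, tCA×2, tCa×2
TtCcAa×TtCCAa grid (8·8=64): TTCCAA=2 TTCCAa=4 TTCCaa=2 TTCcAA=2 TTCcAa=4 TTCcaa=2 TtCCAA=4 TtCCAa=8 TtCCaa=4 TtCcAA=4 TtCcAa=8 TtCcaa=4 ttCCAA=2 ttCCAa=4 ttCCaa=2 ttCcAA=2 ttCcAa=4 ttCcaa=2
TtCcAA hits 4/64; gcd=4; 4÷4/64÷4 = 1/16

P(TtCcAA) = 1/16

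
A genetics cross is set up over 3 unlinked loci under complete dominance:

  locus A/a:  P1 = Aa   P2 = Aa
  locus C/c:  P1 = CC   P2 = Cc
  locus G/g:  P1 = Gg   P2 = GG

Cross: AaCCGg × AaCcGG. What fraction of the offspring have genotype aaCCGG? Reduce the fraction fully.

AaCCGg gametes: ACG×2, ACg×2, aCG×2, aCg×2
AaCcGG gametes: ACG×2, AcG×2, aCG×2, acG×2
AaCCGg×AaCcGG grid (8·8=64): AACCGG=4 AACCGg=4 AACcGG=4 AACcGg=4 AaCCGG=8 AaCCGg=8 AaCcGG=8 AaCcGg=8 aaCCGG=4 aaCCGg=4 aaCcGG=4 aaCcGg=4
aaCCGG hits 4/64; gcd=4; 4÷4/64÷4 = 1/16

P(aaCCGG) = 1/16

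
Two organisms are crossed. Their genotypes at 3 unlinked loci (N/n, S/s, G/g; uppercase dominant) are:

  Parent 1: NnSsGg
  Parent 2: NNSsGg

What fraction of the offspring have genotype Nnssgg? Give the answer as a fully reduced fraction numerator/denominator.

NnSsGg gametes: NSG×1, NSg×1, NsG×1, Nsg×1, nSG×1, nSg×1, nsG×1, nsg×1
NNSsGg gametes: NSG×2, NSg×2, NsG×2, Nsg×2
NnSsGg×NNSsGg grid (8·8=64): NNSSGG=2 NNSSGg=4 NNSSgg=2 NNSsGG=4 NNSsGg=8 NNSsgg=4 NNssGG=2 NNssGg=4 NNssgg=2 NnSSGG=2 NnSSGg=4 NnSSgg=2 NnSsGG=4 NnSsGg=8 NnSsgg=4 NnssGG=2 NnssGg=4 Nnssgg=2
Nnssgg hits 2/64; gcd=2; 2÷2/64÷2 = 1/32

P(Nnssgg) = 1/32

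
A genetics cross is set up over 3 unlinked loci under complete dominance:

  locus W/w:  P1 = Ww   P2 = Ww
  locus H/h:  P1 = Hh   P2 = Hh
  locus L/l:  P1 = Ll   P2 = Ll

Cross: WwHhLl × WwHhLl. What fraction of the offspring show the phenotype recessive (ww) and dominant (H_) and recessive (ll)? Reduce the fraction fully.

P(ww H_ ll) = 3/64

WwHhLl gametes: WHL×1, WHl×1, WhL×1, Whl×1, wHL×1, wHl×1, whL×1, whl×1
WwHhLl gametes: WHL×1, WHl×1, WhL×1, Whl×1, wHL×1, wHl×1, whL×1, whl×1
WwHhLl×WwHhLl grid (8·8=64): WWHHLL=1 WWHHLl=2 WWHHll=1 WWHhLL=2 WWHhLl=4 WWHhll=2 WWhhLL=1 WWhhLl=2 WWhhll=1 WwHHLL=2 WwHHLl=4 WwHHll=2 WwHhLL=4 WwHhLl=8 WwHhll=4 WwhhLL=2 WwhhLl=4 Wwhhll=2 wwHHLL=1 wwHHLl=2 wwHHll=1 wwHhLL=2 wwHhLl=4 wwHhll=2 wwhhLL=1 wwhhLl=2 wwhhll=1
ww H_ ll hits 3/64; gcd=1; 3÷1/64÷1 = 3/64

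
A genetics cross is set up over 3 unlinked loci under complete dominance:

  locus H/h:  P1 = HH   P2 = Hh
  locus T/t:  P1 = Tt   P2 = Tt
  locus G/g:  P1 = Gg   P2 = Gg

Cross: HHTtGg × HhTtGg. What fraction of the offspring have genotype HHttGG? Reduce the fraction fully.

HHTtGg gametes: HTG×2, HTg×2, HtG×2, Htg×2
HhTtGg gametes: HTG×1, HTg×1, HtG×1, Htg×1, hTG×1, hTg×1, htG×1, htg×1
HHTtGg×HhTtGg grid (8·8=64): HHTTGG=2 HHTTGg=4 HHTTgg=2 HHTtGG=4 HHTtGg=8 HHTtgg=4 HHttGG=2 HHttGg=4 HHttgg=2 HhTTGG=2 HhTTGg=4 HhTTgg=2 HhTtGG=4 HhTtGg=8 HhTtgg=4 HhttGG=2 HhttGg=4 Hhttgg=2
HHttGG hits 2/64; gcd=2; 2÷2/64÷2 = 1/32

P(HHttGG) = 1/32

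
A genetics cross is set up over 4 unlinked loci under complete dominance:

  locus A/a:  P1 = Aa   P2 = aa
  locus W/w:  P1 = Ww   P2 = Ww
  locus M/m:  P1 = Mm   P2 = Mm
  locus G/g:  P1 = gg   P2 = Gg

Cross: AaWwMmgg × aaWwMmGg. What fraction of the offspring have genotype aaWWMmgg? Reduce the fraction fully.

P(aaWWMmgg) = 1/32

AaWwMmgg gametes: AWMg×2, AWmg×2, AwMg×2, Awmg×2, aWMg×2, aWmg×2, awMg×2, awmg×2
aaWwMmGg gametes: aWMG×2, aWMg×2, aWmG×2, aWmg×2, awMG×2, awMg×2, awmG×2, awmg×2
AaWwMmgg×aaWwMmGg grid (16·16=256): AaWWMMGg=4 AaWWMMgg=4 AaWWMmGg=8 AaWWMmgg=8 AaWWmmGg=4 AaWWmmgg=4 AaWwMMGg=8 AaWwMMgg=8 AaWwMmGg=16 AaWwMmgg=16 AaWwmmGg=8 AaWwmmgg=8 AawwMMGg=4 AawwMMgg=4 AawwMmGg=8 AawwMmgg=8 AawwmmGg=4 Aawwmmgg=4 aaWWMMGg=4 aaWWMMgg=4 aaWWMmGg=8 aaWWMmgg=8 aaWWmmGg=4 aaWWmmgg=4 aaWwMMGg=8 aaWwMMgg=8 aaWwMmGg=16 aaWwMmgg=16 aaWwmmGg=8 aaWwmmgg=8 aawwMMGg=4 aawwMMgg=4 aawwMmGg=8 aawwMmgg=8 aawwmmGg=4 aawwmmgg=4
aaWWMmgg hits 8/256; gcd=8; 8÷8/256÷8 = 1/32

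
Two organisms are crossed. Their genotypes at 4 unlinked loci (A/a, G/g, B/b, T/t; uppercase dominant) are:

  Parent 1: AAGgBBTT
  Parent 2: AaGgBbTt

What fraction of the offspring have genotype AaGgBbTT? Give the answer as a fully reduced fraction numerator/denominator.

P(AaGgBbTT) = 1/16

AAGgBBTT gametes: AGBT×8, AgBT×8
AaGgBbTt gametes: AGBT×1, AGBt×1, AGbT×1, AGbt×1, AgBT×1, AgBt×1, AgbT×1, Agbt×1, aGBT×1, aGBt×1, aGbT×1, aGbt×1, agBT×1, agBt×1, agbT×1, agbt×1
AAGgBBTT×AaGgBbTt grid (16·16=256): AAGGBBTT=8 AAGGBBTt=8 AAGGBbTT=8 AAGGBbTt=8 AAGgBBTT=16 AAGgBBTt=16 AAGgBbTT=16 AAGgBbTt=16 AAggBBTT=8 AAggBBTt=8 AAggBbTT=8 AAggBbTt=8 AaGGBBTT=8 AaGGBBTt=8 AaGGBbTT=8 AaGGBbTt=8 AaGgBBTT=16 AaGgBBTt=16 AaGgBbTT=16 AaGgBbTt=16 AaggBBTT=8 AaggBBTt=8 AaggBbTT=8 AaggBbTt=8
AaGgBbTT hits 16/256; gcd=16; 16÷16/256÷16 = 1/16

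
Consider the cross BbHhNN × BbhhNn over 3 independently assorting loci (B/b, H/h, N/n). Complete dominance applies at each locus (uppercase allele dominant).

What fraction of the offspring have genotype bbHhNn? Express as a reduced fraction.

P(bbHhNn) = 1/16

BbHhNN gametes: BHN×2, BhN×2, bHN×2, bhN×2
BbhhNn gametes: BhN×2, Bhn×2, bhN×2, bhn×2
BbHhNN×BbhhNn grid (8·8=64): BBHhNN=4 BBHhNn=4 BBhhNN=4 BBhhNn=4 BbHhNN=8 BbHhNn=8 BbhhNN=8 BbhhNn=8 bbHhNN=4 bbHhNn=4 bbhhNN=4 bbhhNn=4
bbHhNn hits 4/64; gcd=4; 4÷4/64÷4 = 1/16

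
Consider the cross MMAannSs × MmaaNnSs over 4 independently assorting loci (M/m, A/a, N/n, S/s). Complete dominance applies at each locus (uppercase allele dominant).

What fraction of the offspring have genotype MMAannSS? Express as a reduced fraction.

P(MMAannSS) = 1/32

MMAannSs gametes: MAnS×4, MAns×4, ManS×4, Mans×4
MmaaNnSs gametes: MaNS×2, MaNs×2, ManS×2, Mans×2, maNS×2, maNs×2, manS×2, mans×2
MMAannSs×MmaaNnSs grid (16·16=256): MMAaNnSS=8 MMAaNnSs=16 MMAaNnss=8 MMAannSS=8 MMAannSs=16 MMAannss=8 MMaaNnSS=8 MMaaNnSs=16 MMaaNnss=8 MMaannSS=8 MMaannSs=16 MMaannss=8 MmAaNnSS=8 MmAaNnSs=16 MmAaNnss=8 MmAannSS=8 MmAannSs=16 MmAannss=8 MmaaNnSS=8 MmaaNnSs=16 MmaaNnss=8 MmaannSS=8 MmaannSs=16 Mmaannss=8
MMAannSS hits 8/256; gcd=8; 8÷8/256÷8 = 1/32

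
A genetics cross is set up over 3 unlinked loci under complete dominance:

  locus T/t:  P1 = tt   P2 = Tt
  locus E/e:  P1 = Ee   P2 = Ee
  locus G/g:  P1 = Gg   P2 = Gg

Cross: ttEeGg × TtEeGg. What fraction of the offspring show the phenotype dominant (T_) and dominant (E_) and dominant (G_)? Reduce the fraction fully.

P(T_ E_ G_) = 9/32

ttEeGg gametes: tEG×2, tEg×2, teG×2, teg×2
TtEeGg gametes: TEG×1, TEg×1, TeG×1, Teg×1, tEG×1, tEg×1, teG×1, teg×1
ttEeGg×TtEeGg grid (8·8=64): TtEEGG=2 TtEEGg=4 TtEEgg=2 TtEeGG=4 TtEeGg=8 TtEegg=4 TteeGG=2 TteeGg=4 Tteegg=2 ttEEGG=2 ttEEGg=4 ttEEgg=2 ttEeGG=4 ttEeGg=8 ttEegg=4 tteeGG=2 tteeGg=4 tteegg=2
T_ E_ G_ hits 18/64; gcd=2; 18÷2/64÷2 = 9/32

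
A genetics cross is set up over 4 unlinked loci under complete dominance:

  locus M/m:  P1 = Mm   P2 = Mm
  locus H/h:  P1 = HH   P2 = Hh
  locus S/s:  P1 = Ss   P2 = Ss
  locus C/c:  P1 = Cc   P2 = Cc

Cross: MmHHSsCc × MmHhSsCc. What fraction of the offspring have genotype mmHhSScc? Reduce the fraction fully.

P(mmHhSScc) = 1/128

MmHHSsCc gametes: MHSC×2, MHSc×2, MHsC×2, MHsc×2, mHSC×2, mHSc×2, mHsC×2, mHsc×2
MmHhSsCc gametes: MHSC×1, MHSc×1, MHsC×1, MHsc×1, MhSC×1, MhSc×1, MhsC×1, Mhsc×1, mHSC×1, mHSc×1, mHsC×1, mHsc×1, mhSC×1, mhSc×1, mhsC×1, mhsc×1
MmHHSsCc×MmHhSsCc grid (16·16=256): MMHHSSCC=2 MMHHSSCc=4 MMHHSScc=2 MMHHSsCC=4 MMHHSsCc=8 MMHHSscc=4 MMHHssCC=2 MMHHssCc=4 MMHHsscc=2 MMHhSSCC=2 MMHhSSCc=4 MMHhSScc=2 MMHhSsCC=4 MMHhSsCc=8 MMHhSscc=4 MMHhssCC=2 MMHhssCc=4 MMHhsscc=2 MmHHSSCC=4 MmHHSSCc=8 MmHHSScc=4 MmHHSsCC=8 MmHHSsCc=16 MmHHSscc=8 MmHHssCC=4 MmHHssCc=8 MmHHsscc=4 MmHhSSCC=4 MmHhSSCc=8 MmHhSScc=4 MmHhSsCC=8 MmHhSsCc=16 MmHhSscc=8 MmHhssCC=4 MmHhssCc=8 MmHhsscc=4 mmHHSSCC=2 mmHHSSCc=4 mmHHSScc=2 mmHHSsCC=4 mmHHSsCc=8 mmHHSscc=4 mmHHssCC=2 mmHHssCc=4 mmHHsscc=2 mmHhSSCC=2 mmHhSSCc=4 mmHhSScc=2 mmHhSsCC=4 mmHhSsCc=8 mmHhSscc=4 mmHhssCC=2 mmHhssCc=4 mmHhsscc=2
mmHhSScc hits 2/256; gcd=2; 2÷2/256÷2 = 1/128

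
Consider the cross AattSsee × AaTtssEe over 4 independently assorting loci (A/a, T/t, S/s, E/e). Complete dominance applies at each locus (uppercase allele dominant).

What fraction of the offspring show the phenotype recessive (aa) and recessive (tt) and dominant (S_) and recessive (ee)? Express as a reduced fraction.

P(aa tt S_ ee) = 1/32

AattSsee gametes: AtSe×4, Atse×4, atSe×4, atse×4
AaTtssEe gametes: ATsE×2, ATse×2, AtsE×2, Atse×2, aTsE×2, aTse×2, atsE×2, atse×2
AattSsee×AaTtssEe grid (16·16=256): AATtSsEe=8 AATtSsee=8 AATtssEe=8 AATtssee=8 AAttSsEe=8 AAttSsee=8 AAttssEe=8 AAttssee=8 AaTtSsEe=16 AaTtSsee=16 AaTtssEe=16 AaTtssee=16 AattSsEe=16 AattSsee=16 AattssEe=16 Aattssee=16 aaTtSsEe=8 aaTtSsee=8 aaTtssEe=8 aaTtssee=8 aattSsEe=8 aattSsee=8 aattssEe=8 aattssee=8
aa tt S_ ee hits 8/256; gcd=8; 8÷8/256÷8 = 1/32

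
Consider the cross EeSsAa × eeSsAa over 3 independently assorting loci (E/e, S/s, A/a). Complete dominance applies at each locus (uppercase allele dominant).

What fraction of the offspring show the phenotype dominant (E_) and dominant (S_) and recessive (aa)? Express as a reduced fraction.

EeSsAa gametes: ESA×1, ESa×1, EsA×1, Esa×1, eSA×1, eSa×1, esA×1, esa×1
eeSsAa gametes: eSA×2, eSa×2, esA×2, esa×2
EeSsAa×eeSsAa grid (8·8=64): EeSSAA=2 EeSSAa=4 EeSSaa=2 EeSsAA=4 EeSsAa=8 EeSsaa=4 EessAA=2 EessAa=4 Eessaa=2 eeSSAA=2 eeSSAa=4 eeSSaa=2 eeSsAA=4 eeSsAa=8 eeSsaa=4 eessAA=2 eessAa=4 eessaa=2
E_ S_ aa hits 6/64; gcd=2; 6÷2/64÷2 = 3/32

P(E_ S_ aa) = 3/32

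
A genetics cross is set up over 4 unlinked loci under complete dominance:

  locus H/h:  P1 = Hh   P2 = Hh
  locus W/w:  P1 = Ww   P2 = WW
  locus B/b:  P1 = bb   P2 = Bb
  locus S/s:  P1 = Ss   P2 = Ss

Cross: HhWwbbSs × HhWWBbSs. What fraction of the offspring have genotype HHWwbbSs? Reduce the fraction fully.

P(HHWwbbSs) = 1/32

HhWwbbSs gametes: HWbS×2, HWbs×2, HwbS×2, Hwbs×2, hWbS×2, hWbs×2, hwbS×2, hwbs×2
HhWWBbSs gametes: HWBS×2, HWBs×2, HWbS×2, HWbs×2, hWBS×2, hWBs×2, hWbS×2, hWbs×2
HhWwbbSs×HhWWBbSs grid (16·16=256): HHWWBbSS=4 HHWWBbSs=8 HHWWBbss=4 HHWWbbSS=4 HHWWbbSs=8 HHWWbbss=4 HHWwBbSS=4 HHWwBbSs=8 HHWwBbss=4 HHWwbbSS=4 HHWwbbSs=8 HHWwbbss=4 HhWWBbSS=8 HhWWBbSs=16 HhWWBbss=8 HhWWbbSS=8 HhWWbbSs=16 HhWWbbss=8 HhWwBbSS=8 HhWwBbSs=16 HhWwBbss=8 HhWwbbSS=8 HhWwbbSs=16 HhWwbbss=8 hhWWBbSS=4 hhWWBbSs=8 hhWWBbss=4 hhWWbbSS=4 hhWWbbSs=8 hhWWbbss=4 hhWwBbSS=4 hhWwBbSs=8 hhWwBbss=4 hhWwbbSS=4 hhWwbbSs=8 hhWwbbss=4
HHWwbbSs hits 8/256; gcd=8; 8÷8/256÷8 = 1/32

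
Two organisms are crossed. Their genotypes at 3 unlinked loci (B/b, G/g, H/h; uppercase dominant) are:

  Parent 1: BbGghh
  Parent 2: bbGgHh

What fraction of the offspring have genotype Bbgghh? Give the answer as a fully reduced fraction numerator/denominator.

BbGghh gametes: BGh×2, Bgh×2, bGh×2, bgh×2
bbGgHh gametes: bGH×2, bGh×2, bgH×2, bgh×2
BbGghh×bbGgHh grid (8·8=64): BbGGHh=4 BbGGhh=4 BbGgHh=8 BbGghh=8 BbggHh=4 Bbgghh=4 bbGGHh=4 bbGGhh=4 bbGgHh=8 bbGghh=8 bbggHh=4 bbgghh=4
Bbgghh hits 4/64; gcd=4; 4÷4/64÷4 = 1/16

P(Bbgghh) = 1/16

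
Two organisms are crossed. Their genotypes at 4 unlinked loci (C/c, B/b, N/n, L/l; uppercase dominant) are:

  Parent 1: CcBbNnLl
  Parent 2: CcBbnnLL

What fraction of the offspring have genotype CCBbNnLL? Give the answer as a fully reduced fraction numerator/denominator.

P(CCBbNnLL) = 1/32

CcBbNnLl gametes: CBNL×1, CBNl×1, CBnL×1, CBnl×1, CbNL×1, CbNl×1, CbnL×1, Cbnl×1, cBNL×1, cBNl×1, cBnL×1, cBnl×1, cbNL×1, cbNl×1, cbnL×1, cbnl×1
CcBbnnLL gametes: CBnL×4, CbnL×4, cBnL×4, cbnL×4
CcBbNnLl×CcBbnnLL grid (16·16=256): CCBBNnLL=4 CCBBNnLl=4 CCBBnnLL=4 CCBBnnLl=4 CCBbNnLL=8 CCBbNnLl=8 CCBbnnLL=8 CCBbnnLl=8 CCbbNnLL=4 CCbbNnLl=4 CCbbnnLL=4 CCbbnnLl=4 CcBBNnLL=8 CcBBNnLl=8 CcBBnnLL=8 CcBBnnLl=8 CcBbNnLL=16 CcBbNnLl=16 CcBbnnLL=16 CcBbnnLl=16 CcbbNnLL=8 CcbbNnLl=8 CcbbnnLL=8 CcbbnnLl=8 ccBBNnLL=4 ccBBNnLl=4 ccBBnnLL=4 ccBBnnLl=4 ccBbNnLL=8 ccBbNnLl=8 ccBbnnLL=8 ccBbnnLl=8 ccbbNnLL=4 ccbbNnLl=4 ccbbnnLL=4 ccbbnnLl=4
CCBbNnLL hits 8/256; gcd=8; 8÷8/256÷8 = 1/32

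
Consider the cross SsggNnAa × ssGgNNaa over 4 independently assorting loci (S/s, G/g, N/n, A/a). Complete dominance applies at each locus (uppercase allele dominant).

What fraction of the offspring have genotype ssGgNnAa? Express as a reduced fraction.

P(ssGgNnAa) = 1/16

SsggNnAa gametes: SgNA×2, SgNa×2, SgnA×2, Sgna×2, sgNA×2, sgNa×2, sgnA×2, sgna×2
ssGgNNaa gametes: sGNa×8, sgNa×8
SsggNnAa×ssGgNNaa grid (16·16=256): SsGgNNAa=16 SsGgNNaa=16 SsGgNnAa=16 SsGgNnaa=16 SsggNNAa=16 SsggNNaa=16 SsggNnAa=16 SsggNnaa=16 ssGgNNAa=16 ssGgNNaa=16 ssGgNnAa=16 ssGgNnaa=16 ssggNNAa=16 ssggNNaa=16 ssggNnAa=16 ssggNnaa=16
ssGgNnAa hits 16/256; gcd=16; 16÷16/256÷16 = 1/16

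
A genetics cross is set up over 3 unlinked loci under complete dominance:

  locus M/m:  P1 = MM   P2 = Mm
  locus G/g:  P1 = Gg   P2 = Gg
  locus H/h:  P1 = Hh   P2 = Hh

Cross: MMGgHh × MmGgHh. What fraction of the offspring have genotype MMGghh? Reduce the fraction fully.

P(MMGghh) = 1/16

MMGgHh gametes: MGH×2, MGh×2, MgH×2, Mgh×2
MmGgHh gametes: MGH×1, MGh×1, MgH×1, Mgh×1, mGH×1, mGh×1, mgH×1, mgh×1
MMGgHh×MmGgHh grid (8·8=64): MMGGHH=2 MMGGHh=4 MMGGhh=2 MMGgHH=4 MMGgHh=8 MMGghh=4 MMggHH=2 MMggHh=4 MMgghh=2 MmGGHH=2 MmGGHh=4 MmGGhh=2 MmGgHH=4 MmGgHh=8 MmGghh=4 MmggHH=2 MmggHh=4 Mmgghh=2
MMGghh hits 4/64; gcd=4; 4÷4/64÷4 = 1/16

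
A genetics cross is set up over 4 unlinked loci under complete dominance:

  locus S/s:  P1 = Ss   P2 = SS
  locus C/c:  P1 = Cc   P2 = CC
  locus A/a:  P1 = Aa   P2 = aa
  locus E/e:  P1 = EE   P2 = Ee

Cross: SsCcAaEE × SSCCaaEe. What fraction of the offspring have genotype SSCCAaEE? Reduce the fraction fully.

P(SSCCAaEE) = 1/16

SsCcAaEE gametes: SCAE×2, SCaE×2, ScAE×2, ScaE×2, sCAE×2, sCaE×2, scAE×2, scaE×2
SSCCaaEe gametes: SCaE×8, SCae×8
SsCcAaEE×SSCCaaEe grid (16·16=256): SSCCAaEE=16 SSCCAaEe=16 SSCCaaEE=16 SSCCaaEe=16 SSCcAaEE=16 SSCcAaEe=16 SSCcaaEE=16 SSCcaaEe=16 SsCCAaEE=16 SsCCAaEe=16 SsCCaaEE=16 SsCCaaEe=16 SsCcAaEE=16 SsCcAaEe=16 SsCcaaEE=16 SsCcaaEe=16
SSCCAaEE hits 16/256; gcd=16; 16÷16/256÷16 = 1/16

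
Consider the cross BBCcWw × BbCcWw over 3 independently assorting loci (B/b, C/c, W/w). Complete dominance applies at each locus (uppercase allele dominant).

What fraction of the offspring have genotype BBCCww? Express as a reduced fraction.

BBCcWw gametes: BCW×2, BCw×2, BcW×2, Bcw×2
BbCcWw gametes: BCW×1, BCw×1, BcW×1, Bcw×1, bCW×1, bCw×1, bcW×1, bcw×1
BBCcWw×BbCcWw grid (8·8=64): BBCCWW=2 BBCCWw=4 BBCCww=2 BBCcWW=4 BBCcWw=8 BBCcww=4 BBccWW=2 BBccWw=4 BBccww=2 BbCCWW=2 BbCCWw=4 BbCCww=2 BbCcWW=4 BbCcWw=8 BbCcww=4 BbccWW=2 BbccWw=4 Bbccww=2
BBCCww hits 2/64; gcd=2; 2÷2/64÷2 = 1/32

P(BBCCww) = 1/32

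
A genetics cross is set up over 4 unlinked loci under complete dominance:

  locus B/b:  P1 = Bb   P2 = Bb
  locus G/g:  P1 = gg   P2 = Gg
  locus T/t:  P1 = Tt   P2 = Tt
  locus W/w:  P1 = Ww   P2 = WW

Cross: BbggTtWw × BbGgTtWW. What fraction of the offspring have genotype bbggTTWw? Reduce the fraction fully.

BbggTtWw gametes: BgTW×2, BgTw×2, BgtW×2, Bgtw×2, bgTW×2, bgTw×2, bgtW×2, bgtw×2
BbGgTtWW gametes: BGTW×2, BGtW×2, BgTW×2, BgtW×2, bGTW×2, bGtW×2, bgTW×2, bgtW×2
BbggTtWw×BbGgTtWW grid (16·16=256): BBGgTTWW=4 BBGgTTWw=4 BBGgTtWW=8 BBGgTtWw=8 BBGgttWW=4 BBGgttWw=4 BBggTTWW=4 BBggTTWw=4 BBggTtWW=8 BBggTtWw=8 BBggttWW=4 BBggttWw=4 BbGgTTWW=8 BbGgTTWw=8 BbGgTtWW=16 BbGgTtWw=16 BbGgttWW=8 BbGgttWw=8 BbggTTWW=8 BbggTTWw=8 BbggTtWW=16 BbggTtWw=16 BbggttWW=8 BbggttWw=8 bbGgTTWW=4 bbGgTTWw=4 bbGgTtWW=8 bbGgTtWw=8 bbGgttWW=4 bbGgttWw=4 bbggTTWW=4 bbggTTWw=4 bbggTtWW=8 bbggTtWw=8 bbggttWW=4 bbggttWw=4
bbggTTWw hits 4/256; gcd=4; 4÷4/256÷4 = 1/64

P(bbggTTWw) = 1/64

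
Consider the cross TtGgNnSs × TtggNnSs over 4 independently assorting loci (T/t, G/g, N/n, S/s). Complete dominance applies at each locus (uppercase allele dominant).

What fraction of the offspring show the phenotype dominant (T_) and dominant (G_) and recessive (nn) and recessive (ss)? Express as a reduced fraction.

TtGgNnSs gametes: TGNS×1, TGNs×1, TGnS×1, TGns×1, TgNS×1, TgNs×1, TgnS×1, Tgns×1, tGNS×1, tGNs×1, tGnS×1, tGns×1, tgNS×1, tgNs×1, tgnS×1, tgns×1
TtggNnSs gametes: TgNS×2, TgNs×2, TgnS×2, Tgns×2, tgNS×2, tgNs×2, tgnS×2, tgns×2
TtGgNnSs×TtggNnSs grid (16·16=256): TTGgNNSS=2 TTGgNNSs=4 TTGgNNss=2 TTGgNnSS=4 TTGgNnSs=8 TTGgNnss=4 TTGgnnSS=2 TTGgnnSs=4 TTGgnnss=2 TTggNNSS=2 TTggNNSs=4 TTggNNss=2 TTggNnSS=4 TTggNnSs=8 TTggNnss=4 TTggnnSS=2 TTggnnSs=4 TTggnnss=2 TtGgNNSS=4 TtGgNNSs=8 TtGgNNss=4 TtGgNnSS=8 TtGgNnSs=16 TtGgNnss=8 TtGgnnSS=4 TtGgnnSs=8 TtGgnnss=4 TtggNNSS=4 TtggNNSs=8 TtggNNss=4 TtggNnSS=8 TtggNnSs=16 TtggNnss=8 TtggnnSS=4 TtggnnSs=8 Ttggnnss=4 ttGgNNSS=2 ttGgNNSs=4 ttGgNNss=2 ttGgNnSS=4 ttGgNnSs=8 ttGgNnss=4 ttGgnnSS=2 ttGgnnSs=4 ttGgnnss=2 ttggNNSS=2 ttggNNSs=4 ttggNNss=2 ttggNnSS=4 ttggNnSs=8 ttggNnss=4 ttggnnSS=2 ttggnnSs=4 ttggnnss=2
T_ G_ nn ss hits 6/256; gcd=2; 6÷2/256÷2 = 3/128

P(T_ G_ nn ss) = 3/128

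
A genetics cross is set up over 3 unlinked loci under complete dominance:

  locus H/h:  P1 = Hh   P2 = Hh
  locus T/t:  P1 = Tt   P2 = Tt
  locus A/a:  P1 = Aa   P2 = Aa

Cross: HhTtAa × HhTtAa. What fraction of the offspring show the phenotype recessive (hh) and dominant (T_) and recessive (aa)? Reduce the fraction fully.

P(hh T_ aa) = 3/64

HhTtAa gametes: HTA×1, HTa×1, HtA×1, Hta×1, hTA×1, hTa×1, htA×1, hta×1
HhTtAa gametes: HTA×1, HTa×1, HtA×1, Hta×1, hTA×1, hTa×1, htA×1, hta×1
HhTtAa×HhTtAa grid (8·8=64): HHTTAA=1 HHTTAa=2 HHTTaa=1 HHTtAA=2 HHTtAa=4 HHTtaa=2 HHttAA=1 HHttAa=2 HHttaa=1 HhTTAA=2 HhTTAa=4 HhTTaa=2 HhTtAA=4 HhTtAa=8 HhTtaa=4 HhttAA=2 HhttAa=4 Hhttaa=2 hhTTAA=1 hhTTAa=2 hhTTaa=1 hhTtAA=2 hhTtAa=4 hhTtaa=2 hhttAA=1 hhttAa=2 hhttaa=1
hh T_ aa hits 3/64; gcd=1; 3÷1/64÷1 = 3/64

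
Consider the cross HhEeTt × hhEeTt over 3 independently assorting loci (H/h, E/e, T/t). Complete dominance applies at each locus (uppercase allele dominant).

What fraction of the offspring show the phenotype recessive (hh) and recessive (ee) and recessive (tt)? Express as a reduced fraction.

HhEeTt gametes: HET×1, HEt×1, HeT×1, Het×1, hET×1, hEt×1, heT×1, het×1
hhEeTt gametes: hET×2, hEt×2, heT×2, het×2
HhEeTt×hhEeTt grid (8·8=64): HhEETT=2 HhEETt=4 HhEEtt=2 HhEeTT=4 HhEeTt=8 HhEett=4 HheeTT=2 HheeTt=4 Hheett=2 hhEETT=2 hhEETt=4 hhEEtt=2 hhEeTT=4 hhEeTt=8 hhEett=4 hheeTT=2 hheeTt=4 hheett=2
hh ee tt hits 2/64; gcd=2; 2÷2/64÷2 = 1/32

P(hh ee tt) = 1/32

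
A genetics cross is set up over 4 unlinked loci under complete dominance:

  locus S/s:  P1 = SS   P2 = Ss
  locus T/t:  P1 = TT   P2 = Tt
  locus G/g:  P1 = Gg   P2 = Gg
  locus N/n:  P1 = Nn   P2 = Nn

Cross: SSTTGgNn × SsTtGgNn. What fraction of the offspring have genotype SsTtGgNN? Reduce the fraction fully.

SSTTGgNn gametes: STGN×4, STGn×4, STgN×4, STgn×4
SsTtGgNn gametes: STGN×1, STGn×1, STgN×1, STgn×1, StGN×1, StGn×1, StgN×1, Stgn×1, sTGN×1, sTGn×1, sTgN×1, sTgn×1, stGN×1, stGn×1, stgN×1, stgn×1
SSTTGgNn×SsTtGgNn grid (16·16=256): SSTTGGNN=4 SSTTGGNn=8 SSTTGGnn=4 SSTTGgNN=8 SSTTGgNn=16 SSTTGgnn=8 SSTTggNN=4 SSTTggNn=8 SSTTggnn=4 SSTtGGNN=4 SSTtGGNn=8 SSTtGGnn=4 SSTtGgNN=8 SSTtGgNn=16 SSTtGgnn=8 SSTtggNN=4 SSTtggNn=8 SSTtggnn=4 SsTTGGNN=4 SsTTGGNn=8 SsTTGGnn=4 SsTTGgNN=8 SsTTGgNn=16 SsTTGgnn=8 SsTTggNN=4 SsTTggNn=8 SsTTggnn=4 SsTtGGNN=4 SsTtGGNn=8 SsTtGGnn=4 SsTtGgNN=8 SsTtGgNn=16 SsTtGgnn=8 SsTtggNN=4 SsTtggNn=8 SsTtggnn=4
SsTtGgNN hits 8/256; gcd=8; 8÷8/256÷8 = 1/32

P(SsTtGgNN) = 1/32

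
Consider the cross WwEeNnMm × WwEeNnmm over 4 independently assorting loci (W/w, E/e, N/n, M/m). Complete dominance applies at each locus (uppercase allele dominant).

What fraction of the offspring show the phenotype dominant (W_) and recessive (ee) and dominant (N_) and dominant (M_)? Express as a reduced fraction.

P(W_ ee N_ M_) = 9/128

WwEeNnMm gametes: WENM×1, WENm×1, WEnM×1, WEnm×1, WeNM×1, WeNm×1, WenM×1, Wenm×1, wENM×1, wENm×1, wEnM×1, wEnm×1, weNM×1, weNm×1, wenM×1, wenm×1
WwEeNnmm gametes: WENm×2, WEnm×2, WeNm×2, Wenm×2, wENm×2, wEnm×2, weNm×2, wenm×2
WwEeNnMm×WwEeNnmm grid (16·16=256): WWEENNMm=2 WWEENNmm=2 WWEENnMm=4 WWEENnmm=4 WWEEnnMm=2 WWEEnnmm=2 WWEeNNMm=4 WWEeNNmm=4 WWEeNnMm=8 WWEeNnmm=8 WWEennMm=4 WWEennmm=4 WWeeNNMm=2 WWeeNNmm=2 WWeeNnMm=4 WWeeNnmm=4 WWeennMm=2 WWeennmm=2 WwEENNMm=4 WwEENNmm=4 WwEENnMm=8 WwEENnmm=8 WwEEnnMm=4 WwEEnnmm=4 WwEeNNMm=8 WwEeNNmm=8 WwEeNnMm=16 WwEeNnmm=16 WwEennMm=8 WwEennmm=8 WweeNNMm=4 WweeNNmm=4 WweeNnMm=8 WweeNnmm=8 WweennMm=4 Wweennmm=4 wwEENNMm=2 wwEENNmm=2 wwEENnMm=4 wwEENnmm=4 wwEEnnMm=2 wwEEnnmm=2 wwEeNNMm=4 wwEeNNmm=4 wwEeNnMm=8 wwEeNnmm=8 wwEennMm=4 wwEennmm=4 wweeNNMm=2 wweeNNmm=2 wweeNnMm=4 wweeNnmm=4 wweennMm=2 wweennmm=2
W_ ee N_ M_ hits 18/256; gcd=2; 18÷2/256÷2 = 9/128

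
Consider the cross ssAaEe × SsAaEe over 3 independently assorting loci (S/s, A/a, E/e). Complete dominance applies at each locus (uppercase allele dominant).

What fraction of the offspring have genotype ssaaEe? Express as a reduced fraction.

ssAaEe gametes: sAE×2, sAe×2, saE×2, sae×2
SsAaEe gametes: SAE×1, SAe×1, SaE×1, Sae×1, sAE×1, sAe×1, saE×1, sae×1
ssAaEe×SsAaEe grid (8·8=64): SsAAEE=2 SsAAEe=4 SsAAee=2 SsAaEE=4 SsAaEe=8 SsAaee=4 SsaaEE=2 SsaaEe=4 Ssaaee=2 ssAAEE=2 ssAAEe=4 ssAAee=2 ssAaEE=4 ssAaEe=8 ssAaee=4 ssaaEE=2 ssaaEe=4 ssaaee=2
ssaaEe hits 4/64; gcd=4; 4÷4/64÷4 = 1/16

P(ssaaEe) = 1/16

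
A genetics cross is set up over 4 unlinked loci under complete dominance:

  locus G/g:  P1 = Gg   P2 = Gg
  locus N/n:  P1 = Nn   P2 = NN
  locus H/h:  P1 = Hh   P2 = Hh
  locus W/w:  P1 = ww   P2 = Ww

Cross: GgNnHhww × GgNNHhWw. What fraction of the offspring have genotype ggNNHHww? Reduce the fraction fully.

P(ggNNHHww) = 1/64

GgNnHhww gametes: GNHw×2, GNhw×2, GnHw×2, Gnhw×2, gNHw×2, gNhw×2, gnHw×2, gnhw×2
GgNNHhWw gametes: GNHW×2, GNHw×2, GNhW×2, GNhw×2, gNHW×2, gNHw×2, gNhW×2, gNhw×2
GgNnHhww×GgNNHhWw grid (16·16=256): GGNNHHWw=4 GGNNHHww=4 GGNNHhWw=8 GGNNHhww=8 GGNNhhWw=4 GGNNhhww=4 GGNnHHWw=4 GGNnHHww=4 GGNnHhWw=8 GGNnHhww=8 GGNnhhWw=4 GGNnhhww=4 GgNNHHWw=8 GgNNHHww=8 GgNNHhWw=16 GgNNHhww=16 GgNNhhWw=8 GgNNhhww=8 GgNnHHWw=8 GgNnHHww=8 GgNnHhWw=16 GgNnHhww=16 GgNnhhWw=8 GgNnhhww=8 ggNNHHWw=4 ggNNHHww=4 ggNNHhWw=8 ggNNHhww=8 ggNNhhWw=4 ggNNhhww=4 ggNnHHWw=4 ggNnHHww=4 ggNnHhWw=8 ggNnHhww=8 ggNnhhWw=4 ggNnhhww=4
ggNNHHww hits 4/256; gcd=4; 4÷4/256÷4 = 1/64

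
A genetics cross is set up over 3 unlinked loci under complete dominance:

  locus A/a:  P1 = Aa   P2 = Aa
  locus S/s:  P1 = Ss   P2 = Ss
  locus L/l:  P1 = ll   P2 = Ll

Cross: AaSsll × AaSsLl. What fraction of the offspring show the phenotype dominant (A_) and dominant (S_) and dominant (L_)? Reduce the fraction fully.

AaSsll gametes: ASl×2, Asl×2, aSl×2, asl×2
AaSsLl gametes: ASL×1, ASl×1, AsL×1, Asl×1, aSL×1, aSl×1, asL×1, asl×1
AaSsll×AaSsLl grid (8·8=64): AASSLl=2 AASSll=2 AASsLl=4 AASsll=4 AAssLl=2 AAssll=2 AaSSLl=4 AaSSll=4 AaSsLl=8 AaSsll=8 AassLl=4 Aassll=4 aaSSLl=2 aaSSll=2 aaSsLl=4 aaSsll=4 aassLl=2 aassll=2
A_ S_ L_ hits 18/64; gcd=2; 18÷2/64÷2 = 9/32

P(A_ S_ L_) = 9/32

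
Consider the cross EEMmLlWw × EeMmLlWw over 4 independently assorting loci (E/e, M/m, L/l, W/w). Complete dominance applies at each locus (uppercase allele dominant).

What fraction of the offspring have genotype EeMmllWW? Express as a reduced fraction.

EEMmLlWw gametes: EMLW×2, EMLw×2, EMlW×2, EMlw×2, EmLW×2, EmLw×2, EmlW×2, Emlw×2
EeMmLlWw gametes: EMLW×1, EMLw×1, EMlW×1, EMlw×1, EmLW×1, EmLw×1, EmlW×1, Emlw×1, eMLW×1, eMLw×1, eMlW×1, eMlw×1, emLW×1, emLw×1, emlW×1, emlw×1
EEMmLlWw×EeMmLlWw grid (16·16=256): EEMMLLWW=2 EEMMLLWw=4 EEMMLLww=2 EEMMLlWW=4 EEMMLlWw=8 EEMMLlww=4 EEMMllWW=2 EEMMllWw=4 EEMMllww=2 EEMmLLWW=4 EEMmLLWw=8 EEMmLLww=4 EEMmLlWW=8 EEMmLlWw=16 EEMmLlww=8 EEMmllWW=4 EEMmllWw=8 EEMmllww=4 EEmmLLWW=2 EEmmLLWw=4 EEmmLLww=2 EEmmLlWW=4 EEmmLlWw=8 EEmmLlww=4 EEmmllWW=2 EEmmllWw=4 EEmmllww=2 EeMMLLWW=2 EeMMLLWw=4 EeMMLLww=2 EeMMLlWW=4 EeMMLlWw=8 EeMMLlww=4 EeMMllWW=2 EeMMllWw=4 EeMMllww=2 EeMmLLWW=4 EeMmLLWw=8 EeMmLLww=4 EeMmLlWW=8 EeMmLlWw=16 EeMmLlww=8 EeMmllWW=4 EeMmllWw=8 EeMmllww=4 EemmLLWW=2 EemmLLWw=4 EemmLLww=2 EemmLlWW=4 EemmLlWw=8 EemmLlww=4 EemmllWW=2 EemmllWw=4 Eemmllww=2
EeMmllWW hits 4/256; gcd=4; 4÷4/256÷4 = 1/64

P(EeMmllWW) = 1/64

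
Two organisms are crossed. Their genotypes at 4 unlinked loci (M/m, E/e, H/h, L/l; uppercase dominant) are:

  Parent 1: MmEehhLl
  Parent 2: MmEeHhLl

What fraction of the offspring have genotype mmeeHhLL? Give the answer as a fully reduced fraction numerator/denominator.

P(mmeeHhLL) = 1/128

MmEehhLl gametes: MEhL×2, MEhl×2, MehL×2, Mehl×2, mEhL×2, mEhl×2, mehL×2, mehl×2
MmEeHhLl gametes: MEHL×1, MEHl×1, MEhL×1, MEhl×1, MeHL×1, MeHl×1, MehL×1, Mehl×1, mEHL×1, mEHl×1, mEhL×1, mEhl×1, meHL×1, meHl×1, mehL×1, mehl×1
MmEehhLl×MmEeHhLl grid (16·16=256): MMEEHhLL=2 MMEEHhLl=4 MMEEHhll=2 MMEEhhLL=2 MMEEhhLl=4 MMEEhhll=2 MMEeHhLL=4 MMEeHhLl=8 MMEeHhll=4 MMEehhLL=4 MMEehhLl=8 MMEehhll=4 MMeeHhLL=2 MMeeHhLl=4 MMeeHhll=2 MMeehhLL=2 MMeehhLl=4 MMeehhll=2 MmEEHhLL=4 MmEEHhLl=8 MmEEHhll=4 MmEEhhLL=4 MmEEhhLl=8 MmEEhhll=4 MmEeHhLL=8 MmEeHhLl=16 MmEeHhll=8 MmEehhLL=8 MmEehhLl=16 MmEehhll=8 MmeeHhLL=4 MmeeHhLl=8 MmeeHhll=4 MmeehhLL=4 MmeehhLl=8 Mmeehhll=4 mmEEHhLL=2 mmEEHhLl=4 mmEEHhll=2 mmEEhhLL=2 mmEEhhLl=4 mmEEhhll=2 mmEeHhLL=4 mmEeHhLl=8 mmEeHhll=4 mmEehhLL=4 mmEehhLl=8 mmEehhll=4 mmeeHhLL=2 mmeeHhLl=4 mmeeHhll=2 mmeehhLL=2 mmeehhLl=4 mmeehhll=2
mmeeHhLL hits 2/256; gcd=2; 2÷2/256÷2 = 1/128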